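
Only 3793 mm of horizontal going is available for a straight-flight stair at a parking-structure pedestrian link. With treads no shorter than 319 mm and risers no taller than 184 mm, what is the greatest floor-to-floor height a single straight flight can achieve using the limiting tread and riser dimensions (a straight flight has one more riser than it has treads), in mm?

3793 / 319 = 11.89, so 11 treads fit.
Risers = treads + 1 = 12.
Maximum height = 12 × 184 = 2208 mm.

2208 mm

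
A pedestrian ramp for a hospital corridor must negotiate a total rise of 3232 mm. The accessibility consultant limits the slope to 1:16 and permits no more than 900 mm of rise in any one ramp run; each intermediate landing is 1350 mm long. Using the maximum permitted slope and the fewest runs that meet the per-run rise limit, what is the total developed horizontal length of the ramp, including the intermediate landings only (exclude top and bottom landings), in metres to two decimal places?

At most 900 each: 3232/900 = 3.59, giving 4 ramp runs. That means 3 intermediate landings.
Horizontal run for 3232 mm of rise at 1:16 is 3232 × 16 = 51712 mm.
Intermediate landings: 3 × 1350 = 4050 mm.
Developed length = 51712 + 4050 = 55762 mm.
= 55.76 m.

55.76 m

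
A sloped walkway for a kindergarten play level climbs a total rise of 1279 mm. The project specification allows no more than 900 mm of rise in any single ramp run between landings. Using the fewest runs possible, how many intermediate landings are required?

1 intermediate landings

1279 / 900 = 1.42, so 2 ramp runs are needed.
2 runs are separated by 1 intermediate landings.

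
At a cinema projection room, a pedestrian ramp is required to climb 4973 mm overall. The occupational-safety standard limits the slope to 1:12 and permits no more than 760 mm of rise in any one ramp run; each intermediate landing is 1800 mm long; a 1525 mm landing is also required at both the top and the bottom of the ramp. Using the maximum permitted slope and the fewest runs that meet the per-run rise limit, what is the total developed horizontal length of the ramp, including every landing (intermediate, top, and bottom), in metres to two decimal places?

73.53 m

⌈4973/760⌉ = 7 ramp runs. That means 6 intermediate landings.
Ramp run (horizontal) at 1:12: 4973 × 12 = 59676 mm.
6 intermediate landings contribute 6 × 1800 = 10800 mm.
Top and bottom landings: 2 × 1525 = 3050 mm.
Total = 59676 + 10800 + 3050 = 73526 mm.
= 73.53 m.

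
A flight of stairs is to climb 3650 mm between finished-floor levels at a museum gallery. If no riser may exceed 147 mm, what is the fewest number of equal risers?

⌈3650/147⌉ = 25 risers.

25 risers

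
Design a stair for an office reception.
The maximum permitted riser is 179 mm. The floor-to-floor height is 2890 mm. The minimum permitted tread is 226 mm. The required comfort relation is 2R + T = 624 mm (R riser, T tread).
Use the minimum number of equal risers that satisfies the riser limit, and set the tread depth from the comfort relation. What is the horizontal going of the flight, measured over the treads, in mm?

2890 / 179 = 16.145 → round up to 17 risers.
Each riser is 2890/17 = 170 mm (≤ 179 mm).
Tread T = 624 − 2 × 170 = 284 mm (≥ 226 mm).
17 risers give 16 treads; going = 16 × 284 = 4544 mm.

4544 mm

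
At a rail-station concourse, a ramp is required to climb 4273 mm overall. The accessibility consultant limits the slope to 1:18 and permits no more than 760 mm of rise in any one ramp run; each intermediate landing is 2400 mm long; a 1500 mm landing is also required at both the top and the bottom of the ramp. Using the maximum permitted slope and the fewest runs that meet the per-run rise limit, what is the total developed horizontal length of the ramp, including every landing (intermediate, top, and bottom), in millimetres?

91914 mm

At most 760 each: 4273/760 = 5.62, giving 6 ramp runs. That means 5 intermediate landings.
Horizontal run for 4273 mm of rise at 1:18 is 4273 × 18 = 76914 mm.
Intermediate landings: 5 × 2400 = 12000 mm.
Top and bottom landings: 2 × 1500 = 3000 mm.
Total = 76914 + 12000 + 3000 = 91914 mm.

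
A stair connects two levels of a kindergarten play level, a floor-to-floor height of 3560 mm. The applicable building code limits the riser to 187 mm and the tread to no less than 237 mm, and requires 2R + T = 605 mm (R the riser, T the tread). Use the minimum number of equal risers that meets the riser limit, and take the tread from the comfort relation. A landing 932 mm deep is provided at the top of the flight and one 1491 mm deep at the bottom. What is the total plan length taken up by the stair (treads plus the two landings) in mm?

3560 / 187 = 19.04, so 20 risers are needed.
Each riser is 3560/20 = 178 mm (≤ 187 mm).
From 2R + T = 605: T = 605 − 356 = 249 mm.
Going = (20 − 1) × 249 = 4731 mm.
Enclosure = 4731 + 932 + 1491 = 7154 mm.

7154 mm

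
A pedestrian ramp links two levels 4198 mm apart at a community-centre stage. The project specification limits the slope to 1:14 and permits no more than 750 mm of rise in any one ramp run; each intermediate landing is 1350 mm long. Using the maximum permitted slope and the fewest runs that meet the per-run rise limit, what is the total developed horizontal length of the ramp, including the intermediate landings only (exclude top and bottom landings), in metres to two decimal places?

65.52 m

At most 750 each: 4198/750 = 5.60, giving 6 ramp runs. That means 5 intermediate landings.
Horizontal run for 4198 mm of rise at 1:14 is 4198 × 14 = 58772 mm.
Intermediate landings: 5 × 1350 = 6750 mm.
Total developed length = 58772 + 6750 = 65522 mm.
= 65.52 m.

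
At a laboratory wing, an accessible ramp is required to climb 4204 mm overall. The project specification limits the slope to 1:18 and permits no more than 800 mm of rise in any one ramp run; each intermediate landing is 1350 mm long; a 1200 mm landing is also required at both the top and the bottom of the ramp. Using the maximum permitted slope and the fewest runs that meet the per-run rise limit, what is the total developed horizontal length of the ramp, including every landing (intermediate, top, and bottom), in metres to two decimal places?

84.82 m

4204 / 800 = 5.255 → round up to 6 ramp runs. That means 5 intermediate landings.
Horizontal run for 4204 mm of rise at 1:18 is 4204 × 18 = 75672 mm.
Intermediate landings: 5 × 1350 = 6750 mm.
Top and bottom landings: 2 × 1200 = 2400 mm.
Total = 75672 + 6750 + 2400 = 84822 mm.
= 84.82 m.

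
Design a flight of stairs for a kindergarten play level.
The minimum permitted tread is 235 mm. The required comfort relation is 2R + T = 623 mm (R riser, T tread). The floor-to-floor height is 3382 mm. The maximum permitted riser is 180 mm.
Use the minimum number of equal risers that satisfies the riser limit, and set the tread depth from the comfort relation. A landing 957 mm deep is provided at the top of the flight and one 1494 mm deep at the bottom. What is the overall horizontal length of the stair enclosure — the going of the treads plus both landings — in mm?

3382 / 180 = 18.79, so 19 risers are needed.
Riser R = 3382 / 19 = 178 mm, within the 180 mm limit.
Tread T = 623 − 2 × 178 = 267 mm (≥ 235 mm).
Treads = 19 − 1 = 18; going = 18 × 267 = 4806 mm.
Enclosure = 4806 + 957 + 1494 = 7257 mm.

7257 mm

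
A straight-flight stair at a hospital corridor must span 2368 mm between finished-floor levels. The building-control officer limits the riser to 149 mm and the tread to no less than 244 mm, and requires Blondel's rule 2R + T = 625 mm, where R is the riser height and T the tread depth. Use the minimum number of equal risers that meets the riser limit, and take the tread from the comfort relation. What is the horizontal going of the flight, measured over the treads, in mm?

4935 mm

2368 / 149 = 15.893 → round up to 16 risers.
Riser R = 2368 / 16 = 148 mm, within the 149 mm limit.
From 2R + T = 625: T = 625 − 296 = 329 mm.
Going = (16 − 1) × 329 = 4935 mm.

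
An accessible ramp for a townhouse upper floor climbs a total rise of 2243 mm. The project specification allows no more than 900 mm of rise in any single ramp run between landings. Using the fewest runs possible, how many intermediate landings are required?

2 intermediate landings

At most 900 each: 2243/900 = 2.49, giving 3 ramp runs.
3 runs are separated by 2 intermediate landings.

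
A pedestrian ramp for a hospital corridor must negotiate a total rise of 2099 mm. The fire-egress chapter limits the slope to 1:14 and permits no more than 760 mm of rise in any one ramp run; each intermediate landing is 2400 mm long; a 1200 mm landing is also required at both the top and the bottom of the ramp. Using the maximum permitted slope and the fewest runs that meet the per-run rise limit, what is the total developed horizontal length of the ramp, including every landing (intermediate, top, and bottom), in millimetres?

36586 mm

⌈2099/760⌉ = 3 ramp runs. That means 2 intermediate landings.
Ramp run (horizontal) at 1:14: 2099 × 14 = 29386 mm.
2 intermediate landings contribute 2 × 2400 = 4800 mm.
Top and bottom landings: 2 × 1200 = 2400 mm.
Total = 29386 + 4800 + 2400 = 36586 mm.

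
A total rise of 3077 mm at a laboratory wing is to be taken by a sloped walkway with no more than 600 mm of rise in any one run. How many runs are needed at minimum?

⌈3077/600⌉ = 6 ramp runs.

6 runs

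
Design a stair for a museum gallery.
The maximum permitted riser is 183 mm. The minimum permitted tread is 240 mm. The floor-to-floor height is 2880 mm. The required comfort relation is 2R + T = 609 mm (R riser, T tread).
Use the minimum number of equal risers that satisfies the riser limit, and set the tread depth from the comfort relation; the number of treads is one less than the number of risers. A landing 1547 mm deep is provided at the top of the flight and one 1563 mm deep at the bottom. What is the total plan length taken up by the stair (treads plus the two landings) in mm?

At most 183 each: 2880/183 = 15.74, giving 16 risers.
Each riser is 2880/16 = 180 mm (≤ 183 mm).
Tread T = 609 − 2 × 180 = 249 mm (≥ 240 mm).
Going = (16 − 1) × 249 = 3735 mm.
Enclosure = 3735 + 1547 + 1563 = 6845 mm.

6845 mm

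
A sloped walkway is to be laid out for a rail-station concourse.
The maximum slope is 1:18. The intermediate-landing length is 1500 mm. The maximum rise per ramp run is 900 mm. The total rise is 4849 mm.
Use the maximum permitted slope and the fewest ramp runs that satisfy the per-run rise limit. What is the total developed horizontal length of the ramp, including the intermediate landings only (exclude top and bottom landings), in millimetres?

⌈4849/900⌉ = 6 ramp runs. That means 5 intermediate landings.
Horizontal run for 4849 mm of rise at 1:18 is 4849 × 18 = 87282 mm.
5 intermediate landings contribute 5 × 1500 = 7500 mm.
Total developed length = 87282 + 7500 = 94782 mm.

94782 mm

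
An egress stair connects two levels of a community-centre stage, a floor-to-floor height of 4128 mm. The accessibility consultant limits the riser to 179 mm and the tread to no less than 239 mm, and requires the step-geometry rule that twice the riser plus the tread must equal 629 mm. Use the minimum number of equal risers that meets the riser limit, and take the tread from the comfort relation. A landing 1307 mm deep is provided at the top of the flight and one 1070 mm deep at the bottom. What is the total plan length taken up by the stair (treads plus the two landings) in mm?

4128 / 179 = 23.061 → round up to 24 risers.
Riser R = 4128 / 24 = 172 mm, within the 179 mm limit.
From 2R + T = 629: T = 629 − 344 = 285 mm.
24 risers give 23 treads; going = 23 × 285 = 6555 mm.
Enclosure = 6555 + 1307 + 1070 = 8932 mm.

8932 mm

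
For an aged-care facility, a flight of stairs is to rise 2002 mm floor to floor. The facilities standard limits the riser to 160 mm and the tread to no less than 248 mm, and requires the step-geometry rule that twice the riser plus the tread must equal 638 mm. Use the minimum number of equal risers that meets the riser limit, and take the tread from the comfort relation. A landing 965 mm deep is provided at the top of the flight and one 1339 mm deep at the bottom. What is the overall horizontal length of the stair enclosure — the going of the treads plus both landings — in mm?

6264 mm

2002 / 160 = 12.512 → round up to 13 risers.
Riser R = 2002 / 13 = 154 mm, within the 160 mm limit.
Tread T = 638 − 2 × 154 = 330 mm (≥ 248 mm).
13 risers give 12 treads; going = 12 × 330 = 3960 mm.
Add landings: 3960 + 965 + 1339 = 6264 mm.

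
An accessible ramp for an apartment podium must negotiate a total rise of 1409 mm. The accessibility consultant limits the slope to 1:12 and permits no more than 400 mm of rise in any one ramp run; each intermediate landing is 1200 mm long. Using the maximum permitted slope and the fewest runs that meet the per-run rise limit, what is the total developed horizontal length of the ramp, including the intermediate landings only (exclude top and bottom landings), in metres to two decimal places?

20.51 m

⌈1409/400⌉ = 4 ramp runs. That means 3 intermediate landings.
Horizontal run for 1409 mm of rise at 1:12 is 1409 × 12 = 16908 mm.
Intermediate landings: 3 × 1200 = 3600 mm.
Total developed length = 16908 + 3600 = 20508 mm.
= 20.51 m.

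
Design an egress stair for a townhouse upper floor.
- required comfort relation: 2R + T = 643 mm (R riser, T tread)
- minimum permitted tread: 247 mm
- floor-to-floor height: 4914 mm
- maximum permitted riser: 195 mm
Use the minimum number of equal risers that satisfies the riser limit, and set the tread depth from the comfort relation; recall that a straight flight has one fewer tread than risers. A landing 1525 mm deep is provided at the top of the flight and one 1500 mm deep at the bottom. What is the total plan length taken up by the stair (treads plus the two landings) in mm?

At most 195 each: 4914/195 = 25.20, giving 26 risers.
Each riser is 4914/26 = 189 mm (≤ 195 mm).
Tread T = 643 − 2 × 189 = 265 mm (≥ 247 mm).
Going = (26 − 1) × 265 = 6625 mm.
Add landings: 6625 + 1525 + 1500 = 9650 mm.

9650 mm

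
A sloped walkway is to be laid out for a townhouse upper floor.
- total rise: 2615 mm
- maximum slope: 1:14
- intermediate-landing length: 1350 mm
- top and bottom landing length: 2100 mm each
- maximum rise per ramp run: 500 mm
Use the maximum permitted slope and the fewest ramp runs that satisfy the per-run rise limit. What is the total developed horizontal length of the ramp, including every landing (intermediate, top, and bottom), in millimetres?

47560 mm

2615 / 500 = 5.230 → round up to 6 ramp runs. That means 5 intermediate landings.
Ramp run (horizontal) at 1:14: 2615 × 14 = 36610 mm.
Intermediate landings: 5 × 1350 = 6750 mm.
Top and bottom landings: 2 × 2100 = 4200 mm.
Total = 36610 + 6750 + 4200 = 47560 mm.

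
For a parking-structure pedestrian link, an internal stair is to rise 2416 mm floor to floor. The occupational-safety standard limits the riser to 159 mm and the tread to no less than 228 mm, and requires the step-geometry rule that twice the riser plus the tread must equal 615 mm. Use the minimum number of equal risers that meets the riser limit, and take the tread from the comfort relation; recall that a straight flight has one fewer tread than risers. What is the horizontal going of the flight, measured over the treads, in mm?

2416 / 159 = 15.19, so 16 risers are needed.
Each riser is 2416/16 = 151 mm (≤ 159 mm).
From 2R + T = 615: T = 615 − 302 = 313 mm.
Treads = 16 − 1 = 15; going = 15 × 313 = 4695 mm.

4695 mm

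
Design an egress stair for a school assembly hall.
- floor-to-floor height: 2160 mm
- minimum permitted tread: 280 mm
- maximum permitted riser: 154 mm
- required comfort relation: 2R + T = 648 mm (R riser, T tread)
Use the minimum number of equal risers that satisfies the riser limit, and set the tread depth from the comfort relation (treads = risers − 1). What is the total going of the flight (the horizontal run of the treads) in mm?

5040 mm

2160 / 154 = 14.026 → round up to 15 risers.
Each riser is 2160/15 = 144 mm (≤ 154 mm).
From 2R + T = 648: T = 648 − 288 = 360 mm.
Treads = 15 − 1 = 14; going = 14 × 360 = 5040 mm.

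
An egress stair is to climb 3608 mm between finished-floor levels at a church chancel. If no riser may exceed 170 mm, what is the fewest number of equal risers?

22 risers

At most 170 each: 3608/170 = 21.22, giving 22 risers.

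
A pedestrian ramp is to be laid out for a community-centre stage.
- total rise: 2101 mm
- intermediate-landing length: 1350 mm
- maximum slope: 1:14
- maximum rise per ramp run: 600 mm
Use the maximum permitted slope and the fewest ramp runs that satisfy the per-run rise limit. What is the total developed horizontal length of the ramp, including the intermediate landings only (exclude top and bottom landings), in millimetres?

⌈2101/600⌉ = 4 ramp runs. That means 3 intermediate landings.
Ramp run (horizontal) at 1:14: 2101 × 14 = 29414 mm.
Intermediate landings: 3 × 1350 = 4050 mm.
Developed length = 29414 + 4050 = 33464 mm.

33464 mm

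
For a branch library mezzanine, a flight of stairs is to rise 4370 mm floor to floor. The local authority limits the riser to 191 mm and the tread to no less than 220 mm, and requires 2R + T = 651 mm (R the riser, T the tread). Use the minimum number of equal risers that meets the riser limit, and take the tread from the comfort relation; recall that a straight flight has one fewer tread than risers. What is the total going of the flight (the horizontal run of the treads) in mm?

4370 / 191 = 22.880 → round up to 23 risers.
Riser R = 4370 / 23 = 190 mm, within the 191 mm limit.
Tread T = 651 − 2 × 190 = 271 mm (≥ 220 mm).
23 risers give 22 treads; going = 22 × 271 = 5962 mm.

5962 mm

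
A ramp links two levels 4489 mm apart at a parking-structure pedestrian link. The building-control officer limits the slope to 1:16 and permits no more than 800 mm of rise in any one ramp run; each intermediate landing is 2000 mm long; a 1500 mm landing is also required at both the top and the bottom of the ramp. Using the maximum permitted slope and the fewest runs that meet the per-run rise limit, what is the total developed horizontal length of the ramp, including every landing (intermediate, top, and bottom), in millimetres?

84824 mm

⌈4489/800⌉ = 6 ramp runs. That means 5 intermediate landings.
Horizontal run for 4489 mm of rise at 1:16 is 4489 × 16 = 71824 mm.
Intermediate landings: 5 × 2000 = 10000 mm.
Top and bottom landings: 2 × 1500 = 3000 mm.
Total = 71824 + 10000 + 3000 = 84824 mm.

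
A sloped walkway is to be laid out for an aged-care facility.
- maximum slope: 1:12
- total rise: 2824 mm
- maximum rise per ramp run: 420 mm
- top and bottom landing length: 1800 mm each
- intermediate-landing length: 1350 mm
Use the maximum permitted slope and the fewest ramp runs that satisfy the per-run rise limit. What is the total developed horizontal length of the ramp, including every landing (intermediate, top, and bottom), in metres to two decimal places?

2824 / 420 = 6.724 → round up to 7 ramp runs. That means 6 intermediate landings.
Horizontal run for 2824 mm of rise at 1:12 is 2824 × 12 = 33888 mm.
Intermediate landings: 6 × 1350 = 8100 mm.
Top and bottom landings: 2 × 1800 = 3600 mm.
Total = 33888 + 8100 + 3600 = 45588 mm.
= 45.59 m.

45.59 m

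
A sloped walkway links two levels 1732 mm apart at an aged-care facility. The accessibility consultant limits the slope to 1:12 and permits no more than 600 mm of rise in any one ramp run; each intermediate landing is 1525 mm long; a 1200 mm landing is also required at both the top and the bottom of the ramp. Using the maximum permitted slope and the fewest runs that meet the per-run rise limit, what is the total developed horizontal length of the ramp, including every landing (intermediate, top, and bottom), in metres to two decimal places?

1732 / 600 = 2.89, so 3 ramp runs are needed. That means 2 intermediate landings.
Horizontal run for 1732 mm of rise at 1:12 is 1732 × 12 = 20784 mm.
2 intermediate landings contribute 2 × 1525 = 3050 mm.
Top and bottom landings: 2 × 1200 = 2400 mm.
Total = 20784 + 3050 + 2400 = 26234 mm.
= 26.23 m.

26.23 m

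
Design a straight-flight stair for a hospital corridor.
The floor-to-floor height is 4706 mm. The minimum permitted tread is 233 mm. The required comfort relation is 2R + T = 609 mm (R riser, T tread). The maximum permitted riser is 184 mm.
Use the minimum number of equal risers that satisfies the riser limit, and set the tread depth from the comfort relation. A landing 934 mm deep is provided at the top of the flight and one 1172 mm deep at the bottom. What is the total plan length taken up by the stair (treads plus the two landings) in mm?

8281 mm

4706 / 184 = 25.58, so 26 risers are needed.
Each riser is 4706/26 = 181 mm (≤ 184 mm).
T = 609 − 2·181 = 247 mm, which satisfies the 233 mm minimum.
26 risers give 25 treads; going = 25 × 247 = 6175 mm.
Add landings: 6175 + 934 + 1172 = 8281 mm.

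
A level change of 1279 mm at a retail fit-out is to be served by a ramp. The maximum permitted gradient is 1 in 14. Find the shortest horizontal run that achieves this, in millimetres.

17906 mm

At 1:14 the run is 14 × 1279 = 17906 mm.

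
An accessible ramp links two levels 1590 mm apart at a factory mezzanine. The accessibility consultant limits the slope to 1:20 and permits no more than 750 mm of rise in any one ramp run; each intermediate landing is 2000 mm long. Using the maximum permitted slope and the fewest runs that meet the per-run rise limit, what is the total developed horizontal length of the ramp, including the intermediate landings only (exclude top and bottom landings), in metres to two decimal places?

1590 / 750 = 2.12, so 3 ramp runs are needed. That means 2 intermediate landings.
Horizontal run for 1590 mm of rise at 1:20 is 1590 × 20 = 31800 mm.
2 intermediate landings contribute 2 × 2000 = 4000 mm.
Developed length = 31800 + 4000 = 35800 mm.
= 35.80 m.

35.80 m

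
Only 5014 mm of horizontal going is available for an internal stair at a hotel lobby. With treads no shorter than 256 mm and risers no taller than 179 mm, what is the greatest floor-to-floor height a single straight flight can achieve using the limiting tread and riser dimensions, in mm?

3580 mm

5014 / 256 = 19.59, so 19 treads fit.
Risers = treads + 1 = 20.
Maximum height = 20 × 179 = 3580 mm.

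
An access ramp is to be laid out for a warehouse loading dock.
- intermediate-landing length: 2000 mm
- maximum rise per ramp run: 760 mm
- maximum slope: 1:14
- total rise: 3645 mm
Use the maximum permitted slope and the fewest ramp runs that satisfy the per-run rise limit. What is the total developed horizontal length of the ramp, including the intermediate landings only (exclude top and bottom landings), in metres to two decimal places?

3645 / 760 = 4.80, so 5 ramp runs are needed. That means 4 intermediate landings.
Horizontal run for 3645 mm of rise at 1:14 is 3645 × 14 = 51030 mm.
4 intermediate landings contribute 4 × 2000 = 8000 mm.
Total developed length = 51030 + 8000 = 59030 mm.
= 59.03 m.

59.03 m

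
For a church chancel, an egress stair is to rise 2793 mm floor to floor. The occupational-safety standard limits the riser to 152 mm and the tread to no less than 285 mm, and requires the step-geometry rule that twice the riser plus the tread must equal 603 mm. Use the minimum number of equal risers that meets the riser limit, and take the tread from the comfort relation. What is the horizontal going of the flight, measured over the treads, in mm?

5562 mm

2793 / 152 = 18.38, so 19 risers are needed.
Each riser is 2793/19 = 147 mm (≤ 152 mm).
T = 603 − 2·147 = 309 mm, which satisfies the 285 mm minimum.
19 risers give 18 treads; going = 18 × 309 = 5562 mm.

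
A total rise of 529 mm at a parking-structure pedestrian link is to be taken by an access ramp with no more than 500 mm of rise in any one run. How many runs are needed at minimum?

⌈529/500⌉ = 2 ramp runs.

2 runs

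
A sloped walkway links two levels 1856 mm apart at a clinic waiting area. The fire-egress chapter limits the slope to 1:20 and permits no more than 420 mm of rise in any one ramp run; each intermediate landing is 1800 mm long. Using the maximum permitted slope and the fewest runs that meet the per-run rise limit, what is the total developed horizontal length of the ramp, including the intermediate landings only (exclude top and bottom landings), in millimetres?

⌈1856/420⌉ = 5 ramp runs. That means 4 intermediate landings.
Ramp run (horizontal) at 1:20: 1856 × 20 = 37120 mm.
Intermediate landings: 4 × 1800 = 7200 mm.
Developed length = 37120 + 7200 = 44320 mm.

44320 mm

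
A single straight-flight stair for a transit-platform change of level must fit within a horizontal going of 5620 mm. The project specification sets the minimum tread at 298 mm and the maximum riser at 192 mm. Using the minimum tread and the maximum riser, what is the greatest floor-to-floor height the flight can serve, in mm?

3648 mm

5620 / 298 = 18.86, so 18 treads fit.
Risers = treads + 1 = 19.
Maximum height = 19 × 192 = 3648 mm.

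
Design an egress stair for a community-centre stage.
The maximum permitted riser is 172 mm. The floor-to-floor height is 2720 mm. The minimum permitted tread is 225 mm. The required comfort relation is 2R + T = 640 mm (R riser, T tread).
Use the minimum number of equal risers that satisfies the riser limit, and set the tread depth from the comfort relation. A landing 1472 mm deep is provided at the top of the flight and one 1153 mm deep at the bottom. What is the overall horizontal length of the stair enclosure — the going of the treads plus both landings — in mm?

7125 mm

⌈2720/172⌉ = 16 risers.
Riser R = 2720 / 16 = 170 mm, within the 172 mm limit.
From 2R + T = 640: T = 640 − 340 = 300 mm.
Treads = 16 − 1 = 15; going = 15 × 300 = 4500 mm.
Enclosure = 4500 + 1472 + 1153 = 7125 mm.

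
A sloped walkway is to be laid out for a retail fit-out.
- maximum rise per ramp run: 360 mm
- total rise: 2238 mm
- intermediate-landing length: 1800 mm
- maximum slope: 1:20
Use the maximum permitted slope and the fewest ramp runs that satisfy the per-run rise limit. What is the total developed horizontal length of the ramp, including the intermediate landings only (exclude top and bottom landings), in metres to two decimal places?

55.56 m

At most 360 each: 2238/360 = 6.22, giving 7 ramp runs. That means 6 intermediate landings.
Horizontal run for 2238 mm of rise at 1:20 is 2238 × 20 = 44760 mm.
6 intermediate landings contribute 6 × 1800 = 10800 mm.
Developed length = 44760 + 10800 = 55560 mm.
= 55.56 m.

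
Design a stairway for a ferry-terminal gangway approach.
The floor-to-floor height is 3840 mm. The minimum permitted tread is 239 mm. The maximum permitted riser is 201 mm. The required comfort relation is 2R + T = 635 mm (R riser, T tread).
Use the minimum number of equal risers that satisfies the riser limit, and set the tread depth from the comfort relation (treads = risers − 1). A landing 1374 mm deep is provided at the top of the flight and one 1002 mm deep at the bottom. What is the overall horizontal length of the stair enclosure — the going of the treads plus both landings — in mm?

⌈3840/201⌉ = 20 risers.
Riser R = 3840 / 20 = 192 mm, within the 201 mm limit.
Tread T = 635 − 2 × 192 = 251 mm (≥ 239 mm).
20 risers give 19 treads; going = 19 × 251 = 4769 mm.
Enclosure = 4769 + 1374 + 1002 = 7145 mm.

7145 mm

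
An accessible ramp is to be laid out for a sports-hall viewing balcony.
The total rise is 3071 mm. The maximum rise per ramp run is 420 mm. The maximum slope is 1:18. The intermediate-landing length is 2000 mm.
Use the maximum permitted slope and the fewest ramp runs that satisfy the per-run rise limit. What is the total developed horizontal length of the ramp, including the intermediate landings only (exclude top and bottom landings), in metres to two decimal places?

69.28 m

⌈3071/420⌉ = 8 ramp runs. That means 7 intermediate landings.
Horizontal run for 3071 mm of rise at 1:18 is 3071 × 18 = 55278 mm.
7 intermediate landings contribute 7 × 2000 = 14000 mm.
Total developed length = 55278 + 14000 = 69278 mm.
= 69.28 m.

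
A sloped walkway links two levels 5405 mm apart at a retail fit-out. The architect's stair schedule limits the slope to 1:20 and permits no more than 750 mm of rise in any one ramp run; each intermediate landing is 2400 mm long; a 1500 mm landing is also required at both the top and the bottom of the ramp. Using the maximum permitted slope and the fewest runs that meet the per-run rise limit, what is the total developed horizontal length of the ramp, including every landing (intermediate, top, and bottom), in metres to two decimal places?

127.90 m

5405 / 750 = 7.21, so 8 ramp runs are needed. That means 7 intermediate landings.
Ramp run (horizontal) at 1:20: 5405 × 20 = 108100 mm.
Intermediate landings: 7 × 2400 = 16800 mm.
Top and bottom landings: 2 × 1500 = 3000 mm.
Total = 108100 + 16800 + 3000 = 127900 mm.
= 127.90 m.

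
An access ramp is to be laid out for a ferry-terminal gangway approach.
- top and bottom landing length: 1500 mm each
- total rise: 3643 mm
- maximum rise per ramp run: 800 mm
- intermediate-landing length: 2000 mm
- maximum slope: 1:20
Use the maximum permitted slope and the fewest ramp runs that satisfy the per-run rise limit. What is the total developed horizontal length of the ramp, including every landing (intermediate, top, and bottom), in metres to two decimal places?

83.86 m

3643 / 800 = 4.554 → round up to 5 ramp runs. That means 4 intermediate landings.
Ramp run (horizontal) at 1:20: 3643 × 20 = 72860 mm.
4 intermediate landings contribute 4 × 2000 = 8000 mm.
Top and bottom landings: 2 × 1500 = 3000 mm.
Total = 72860 + 8000 + 3000 = 83860 mm.
= 83.86 m.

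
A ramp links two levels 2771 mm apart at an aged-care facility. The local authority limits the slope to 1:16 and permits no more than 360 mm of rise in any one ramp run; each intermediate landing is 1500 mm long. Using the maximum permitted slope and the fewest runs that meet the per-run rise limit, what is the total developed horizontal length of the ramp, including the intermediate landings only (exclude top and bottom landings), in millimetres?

54836 mm

⌈2771/360⌉ = 8 ramp runs. That means 7 intermediate landings.
Ramp run (horizontal) at 1:16: 2771 × 16 = 44336 mm.
7 intermediate landings contribute 7 × 1500 = 10500 mm.
Developed length = 44336 + 10500 = 54836 mm.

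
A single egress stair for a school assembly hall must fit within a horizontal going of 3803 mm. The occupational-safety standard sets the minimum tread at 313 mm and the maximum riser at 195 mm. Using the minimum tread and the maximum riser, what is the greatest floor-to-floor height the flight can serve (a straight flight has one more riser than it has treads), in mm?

Treads that fit: ⌊3803 / 313⌋ = 12.
Risers = treads + 1 = 13.
Maximum height = 13 × 195 = 2535 mm.

2535 mm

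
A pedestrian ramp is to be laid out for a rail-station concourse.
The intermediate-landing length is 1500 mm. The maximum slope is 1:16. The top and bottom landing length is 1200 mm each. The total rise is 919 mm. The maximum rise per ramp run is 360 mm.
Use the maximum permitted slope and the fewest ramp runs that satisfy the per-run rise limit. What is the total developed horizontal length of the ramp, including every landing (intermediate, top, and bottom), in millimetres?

919 / 360 = 2.553 → round up to 3 ramp runs. That means 2 intermediate landings.
Ramp run (horizontal) at 1:16: 919 × 16 = 14704 mm.
2 intermediate landings contribute 2 × 1500 = 3000 mm.
Top and bottom landings: 2 × 1200 = 2400 mm.
Total = 14704 + 3000 + 2400 = 20104 mm.

20104 mm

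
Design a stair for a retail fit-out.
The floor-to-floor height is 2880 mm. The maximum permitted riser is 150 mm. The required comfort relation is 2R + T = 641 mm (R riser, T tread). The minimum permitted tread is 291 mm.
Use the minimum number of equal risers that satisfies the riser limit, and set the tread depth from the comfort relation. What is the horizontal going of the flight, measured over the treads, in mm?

6707 mm

⌈2880/150⌉ = 20 risers.
Riser R = 2880 / 20 = 144 mm, within the 150 mm limit.
Tread T = 641 − 2 × 144 = 353 mm (≥ 291 mm).
Treads = 20 − 1 = 19; going = 19 × 353 = 6707 mm.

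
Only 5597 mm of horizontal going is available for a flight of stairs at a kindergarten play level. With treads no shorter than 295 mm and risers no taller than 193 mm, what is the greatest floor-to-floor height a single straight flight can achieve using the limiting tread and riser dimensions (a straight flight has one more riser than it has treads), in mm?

Treads that fit: ⌊5597 / 295⌋ = 18.
Risers = treads + 1 = 19.
Maximum height = 19 × 193 = 3667 mm.

3667 mm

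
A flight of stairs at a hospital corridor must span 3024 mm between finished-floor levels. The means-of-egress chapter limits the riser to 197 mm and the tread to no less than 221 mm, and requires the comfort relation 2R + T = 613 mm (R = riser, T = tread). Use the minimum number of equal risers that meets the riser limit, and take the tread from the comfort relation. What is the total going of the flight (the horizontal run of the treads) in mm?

⌈3024/197⌉ = 16 risers.
Riser R = 3024 / 16 = 189 mm, within the 197 mm limit.
From 2R + T = 613: T = 613 − 378 = 235 mm.
Treads = 16 − 1 = 15; going = 15 × 235 = 3525 mm.

3525 mm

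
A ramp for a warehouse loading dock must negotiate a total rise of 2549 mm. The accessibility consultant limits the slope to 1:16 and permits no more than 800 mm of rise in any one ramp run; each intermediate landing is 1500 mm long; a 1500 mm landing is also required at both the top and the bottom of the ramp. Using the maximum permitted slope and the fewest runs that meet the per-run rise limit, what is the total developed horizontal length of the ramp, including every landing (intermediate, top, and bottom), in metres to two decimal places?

2549 / 800 = 3.186 → round up to 4 ramp runs. That means 3 intermediate landings.
Ramp run (horizontal) at 1:16: 2549 × 16 = 40784 mm.
3 intermediate landings contribute 3 × 1500 = 4500 mm.
Top and bottom landings: 2 × 1500 = 3000 mm.
Total = 40784 + 4500 + 3000 = 48284 mm.
= 48.28 m.

48.28 m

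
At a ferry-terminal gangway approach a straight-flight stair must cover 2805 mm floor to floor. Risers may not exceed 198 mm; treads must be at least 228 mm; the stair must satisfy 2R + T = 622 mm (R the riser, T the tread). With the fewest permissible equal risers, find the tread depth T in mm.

248 mm

⌈2805/198⌉ = 15 risers.
Each riser is 2805/15 = 187 mm (≤ 198 mm).
From 2R + T = 622: T = 622 − 374 = 248 mm.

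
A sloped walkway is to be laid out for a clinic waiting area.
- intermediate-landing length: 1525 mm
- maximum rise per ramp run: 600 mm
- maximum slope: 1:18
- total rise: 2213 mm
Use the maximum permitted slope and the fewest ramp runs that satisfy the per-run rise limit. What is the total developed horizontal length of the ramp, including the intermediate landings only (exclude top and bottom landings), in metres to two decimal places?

At most 600 each: 2213/600 = 3.69, giving 4 ramp runs. That means 3 intermediate landings.
Horizontal run for 2213 mm of rise at 1:18 is 2213 × 18 = 39834 mm.
3 intermediate landings contribute 3 × 1525 = 4575 mm.
Developed length = 39834 + 4575 = 44409 mm.
= 44.41 m.

44.41 m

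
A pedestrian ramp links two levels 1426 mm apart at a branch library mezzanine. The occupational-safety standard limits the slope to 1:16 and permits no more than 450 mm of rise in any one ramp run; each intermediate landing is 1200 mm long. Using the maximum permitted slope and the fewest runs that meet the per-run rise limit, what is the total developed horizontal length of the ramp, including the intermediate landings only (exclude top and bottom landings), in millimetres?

At most 450 each: 1426/450 = 3.17, giving 4 ramp runs. That means 3 intermediate landings.
Ramp run (horizontal) at 1:16: 1426 × 16 = 22816 mm.
3 intermediate landings contribute 3 × 1200 = 3600 mm.
Total developed length = 22816 + 3600 = 26416 mm.

26416 mm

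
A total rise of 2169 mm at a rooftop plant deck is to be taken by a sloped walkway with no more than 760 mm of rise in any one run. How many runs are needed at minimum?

2169 / 760 = 2.85, so 3 ramp runs are needed.

3 runs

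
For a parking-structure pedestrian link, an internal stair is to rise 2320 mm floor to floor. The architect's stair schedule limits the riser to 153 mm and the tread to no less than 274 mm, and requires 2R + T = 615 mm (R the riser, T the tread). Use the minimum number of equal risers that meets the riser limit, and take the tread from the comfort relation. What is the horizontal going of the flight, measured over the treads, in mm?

4875 mm

2320 / 153 = 15.16, so 16 risers are needed.
Riser R = 2320 / 16 = 145 mm, within the 153 mm limit.
T = 615 − 2·145 = 325 mm, which satisfies the 274 mm minimum.
Treads = 16 − 1 = 15; going = 15 × 325 = 4875 mm.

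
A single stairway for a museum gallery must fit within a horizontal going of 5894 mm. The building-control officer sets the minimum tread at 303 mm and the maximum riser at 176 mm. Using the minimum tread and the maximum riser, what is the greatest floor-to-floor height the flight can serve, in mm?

5894 / 303 = 19.45, so 19 treads fit.
Risers = treads + 1 = 20.
Maximum height = 20 × 176 = 3520 mm.

3520 mm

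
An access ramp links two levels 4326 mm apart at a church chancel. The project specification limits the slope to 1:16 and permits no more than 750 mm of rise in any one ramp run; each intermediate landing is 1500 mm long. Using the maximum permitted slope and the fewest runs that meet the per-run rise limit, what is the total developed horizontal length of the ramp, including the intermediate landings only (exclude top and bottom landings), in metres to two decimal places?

4326 / 750 = 5.77, so 6 ramp runs are needed. That means 5 intermediate landings.
Horizontal run for 4326 mm of rise at 1:16 is 4326 × 16 = 69216 mm.
5 intermediate landings contribute 5 × 1500 = 7500 mm.
Developed length = 69216 + 7500 = 76716 mm.
= 76.72 m.

76.72 m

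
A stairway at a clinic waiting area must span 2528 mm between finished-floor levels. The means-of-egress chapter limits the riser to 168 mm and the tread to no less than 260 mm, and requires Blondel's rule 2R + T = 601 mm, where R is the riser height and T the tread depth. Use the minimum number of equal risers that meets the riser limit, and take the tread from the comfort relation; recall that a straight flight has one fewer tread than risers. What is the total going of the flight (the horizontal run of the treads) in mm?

4275 mm

2528 / 168 = 15.048 → round up to 16 risers.
Riser R = 2528 / 16 = 158 mm, within the 168 mm limit.
From 2R + T = 601: T = 601 − 316 = 285 mm.
16 risers give 15 treads; going = 15 × 285 = 4275 mm.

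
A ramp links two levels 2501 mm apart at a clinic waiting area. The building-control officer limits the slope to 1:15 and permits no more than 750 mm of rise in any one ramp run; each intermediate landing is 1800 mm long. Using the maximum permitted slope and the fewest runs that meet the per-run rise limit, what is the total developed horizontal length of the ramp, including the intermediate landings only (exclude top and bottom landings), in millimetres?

42915 mm

2501 / 750 = 3.335 → round up to 4 ramp runs. That means 3 intermediate landings.
Ramp run (horizontal) at 1:15: 2501 × 15 = 37515 mm.
3 intermediate landings contribute 3 × 1800 = 5400 mm.
Developed length = 37515 + 5400 = 42915 mm.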